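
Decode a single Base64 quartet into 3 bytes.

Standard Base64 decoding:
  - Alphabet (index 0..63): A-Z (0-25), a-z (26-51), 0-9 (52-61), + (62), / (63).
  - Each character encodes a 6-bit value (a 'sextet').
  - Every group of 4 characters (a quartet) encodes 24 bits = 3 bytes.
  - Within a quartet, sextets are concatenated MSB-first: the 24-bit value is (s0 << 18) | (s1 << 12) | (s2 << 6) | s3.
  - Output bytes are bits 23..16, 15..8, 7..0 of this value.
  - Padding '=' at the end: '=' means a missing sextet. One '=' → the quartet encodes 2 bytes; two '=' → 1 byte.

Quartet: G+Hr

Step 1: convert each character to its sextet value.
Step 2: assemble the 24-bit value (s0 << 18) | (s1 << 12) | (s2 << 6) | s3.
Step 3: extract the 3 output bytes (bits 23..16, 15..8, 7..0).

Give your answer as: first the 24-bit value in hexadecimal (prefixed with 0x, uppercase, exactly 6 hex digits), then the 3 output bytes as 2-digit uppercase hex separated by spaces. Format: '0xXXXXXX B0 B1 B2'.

Sextets: G=6, +=62, H=7, r=43
24-bit: (6<<18) | (62<<12) | (7<<6) | 43
      = 0x180000 | 0x03E000 | 0x0001C0 | 0x00002B
      = 0x1BE1EB
Bytes: (v>>16)&0xFF=1B, (v>>8)&0xFF=E1, v&0xFF=EB

Answer: 0x1BE1EB 1B E1 EB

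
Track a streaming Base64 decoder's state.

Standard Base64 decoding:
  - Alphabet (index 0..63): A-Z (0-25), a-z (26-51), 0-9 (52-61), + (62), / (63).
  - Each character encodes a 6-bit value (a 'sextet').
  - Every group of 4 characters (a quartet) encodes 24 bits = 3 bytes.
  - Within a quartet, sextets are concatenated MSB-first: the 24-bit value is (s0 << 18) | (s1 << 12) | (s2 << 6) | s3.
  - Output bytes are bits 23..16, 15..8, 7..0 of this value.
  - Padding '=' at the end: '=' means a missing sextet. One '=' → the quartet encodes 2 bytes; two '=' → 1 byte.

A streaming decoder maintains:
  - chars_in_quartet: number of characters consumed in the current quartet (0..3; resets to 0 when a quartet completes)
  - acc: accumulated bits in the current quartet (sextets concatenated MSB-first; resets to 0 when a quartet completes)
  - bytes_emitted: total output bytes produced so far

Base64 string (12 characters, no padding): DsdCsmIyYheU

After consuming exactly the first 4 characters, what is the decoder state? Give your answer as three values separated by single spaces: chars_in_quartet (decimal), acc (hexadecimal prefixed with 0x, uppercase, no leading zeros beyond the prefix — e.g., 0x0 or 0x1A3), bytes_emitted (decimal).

After char 0 ('D'=3): chars_in_quartet=1 acc=0x3 bytes_emitted=0
After char 1 ('s'=44): chars_in_quartet=2 acc=0xEC bytes_emitted=0
After char 2 ('d'=29): chars_in_quartet=3 acc=0x3B1D bytes_emitted=0
After char 3 ('C'=2): chars_in_quartet=4 acc=0xEC742 -> emit 0E C7 42, reset; bytes_emitted=3

Answer: 0 0x0 3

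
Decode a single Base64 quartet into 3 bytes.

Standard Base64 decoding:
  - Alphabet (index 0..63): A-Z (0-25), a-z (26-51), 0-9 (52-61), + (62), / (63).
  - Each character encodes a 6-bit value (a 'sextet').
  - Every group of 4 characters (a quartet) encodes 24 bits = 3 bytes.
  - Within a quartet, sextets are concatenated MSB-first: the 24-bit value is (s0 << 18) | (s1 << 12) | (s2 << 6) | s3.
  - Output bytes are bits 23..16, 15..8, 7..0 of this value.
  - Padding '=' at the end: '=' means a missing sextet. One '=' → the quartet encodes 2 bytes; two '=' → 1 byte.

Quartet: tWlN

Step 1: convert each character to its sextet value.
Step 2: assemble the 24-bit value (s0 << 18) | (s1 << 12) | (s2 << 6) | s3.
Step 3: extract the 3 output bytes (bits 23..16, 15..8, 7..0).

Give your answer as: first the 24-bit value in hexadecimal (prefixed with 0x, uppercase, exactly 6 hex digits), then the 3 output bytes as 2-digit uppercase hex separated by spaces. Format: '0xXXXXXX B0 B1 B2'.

Sextets: t=45, W=22, l=37, N=13
24-bit: (45<<18) | (22<<12) | (37<<6) | 13
      = 0xB40000 | 0x016000 | 0x000940 | 0x00000D
      = 0xB5694D
Bytes: (v>>16)&0xFF=B5, (v>>8)&0xFF=69, v&0xFF=4D

Answer: 0xB5694D B5 69 4D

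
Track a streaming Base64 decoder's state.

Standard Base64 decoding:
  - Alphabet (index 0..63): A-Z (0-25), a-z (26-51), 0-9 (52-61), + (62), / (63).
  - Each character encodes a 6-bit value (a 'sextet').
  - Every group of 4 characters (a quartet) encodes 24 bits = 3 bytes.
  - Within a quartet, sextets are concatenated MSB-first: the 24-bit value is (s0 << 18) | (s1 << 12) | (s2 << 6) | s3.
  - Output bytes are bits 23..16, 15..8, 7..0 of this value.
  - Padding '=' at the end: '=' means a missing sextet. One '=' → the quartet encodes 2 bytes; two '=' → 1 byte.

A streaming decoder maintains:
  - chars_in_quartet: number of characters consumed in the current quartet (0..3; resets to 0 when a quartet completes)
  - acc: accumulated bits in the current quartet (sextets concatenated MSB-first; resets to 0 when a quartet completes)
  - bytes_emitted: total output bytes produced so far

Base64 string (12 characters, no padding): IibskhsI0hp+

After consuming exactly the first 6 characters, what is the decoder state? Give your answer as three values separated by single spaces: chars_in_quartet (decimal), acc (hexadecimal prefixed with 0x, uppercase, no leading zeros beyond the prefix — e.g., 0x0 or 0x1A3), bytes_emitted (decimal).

After char 0 ('I'=8): chars_in_quartet=1 acc=0x8 bytes_emitted=0
After char 1 ('i'=34): chars_in_quartet=2 acc=0x222 bytes_emitted=0
After char 2 ('b'=27): chars_in_quartet=3 acc=0x889B bytes_emitted=0
After char 3 ('s'=44): chars_in_quartet=4 acc=0x2226EC -> emit 22 26 EC, reset; bytes_emitted=3
After char 4 ('k'=36): chars_in_quartet=1 acc=0x24 bytes_emitted=3
After char 5 ('h'=33): chars_in_quartet=2 acc=0x921 bytes_emitted=3

Answer: 2 0x921 3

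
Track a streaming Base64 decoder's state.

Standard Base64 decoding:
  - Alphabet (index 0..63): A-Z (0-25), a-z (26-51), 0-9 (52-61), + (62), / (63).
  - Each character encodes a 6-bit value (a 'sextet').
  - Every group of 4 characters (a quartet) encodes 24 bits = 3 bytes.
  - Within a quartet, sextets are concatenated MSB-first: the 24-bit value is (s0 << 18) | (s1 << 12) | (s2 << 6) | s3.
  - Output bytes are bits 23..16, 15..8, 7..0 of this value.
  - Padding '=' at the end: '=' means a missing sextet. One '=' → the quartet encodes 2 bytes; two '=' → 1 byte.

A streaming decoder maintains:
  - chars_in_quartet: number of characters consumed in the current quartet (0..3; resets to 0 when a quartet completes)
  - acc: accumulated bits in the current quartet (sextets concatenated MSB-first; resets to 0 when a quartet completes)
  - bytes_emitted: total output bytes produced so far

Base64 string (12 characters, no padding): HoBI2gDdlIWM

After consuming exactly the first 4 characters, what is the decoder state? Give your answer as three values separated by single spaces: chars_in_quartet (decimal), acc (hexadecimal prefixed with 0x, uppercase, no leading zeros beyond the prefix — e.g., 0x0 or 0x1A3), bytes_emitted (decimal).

Answer: 0 0x0 3

Derivation:
After char 0 ('H'=7): chars_in_quartet=1 acc=0x7 bytes_emitted=0
After char 1 ('o'=40): chars_in_quartet=2 acc=0x1E8 bytes_emitted=0
After char 2 ('B'=1): chars_in_quartet=3 acc=0x7A01 bytes_emitted=0
After char 3 ('I'=8): chars_in_quartet=4 acc=0x1E8048 -> emit 1E 80 48, reset; bytes_emitted=3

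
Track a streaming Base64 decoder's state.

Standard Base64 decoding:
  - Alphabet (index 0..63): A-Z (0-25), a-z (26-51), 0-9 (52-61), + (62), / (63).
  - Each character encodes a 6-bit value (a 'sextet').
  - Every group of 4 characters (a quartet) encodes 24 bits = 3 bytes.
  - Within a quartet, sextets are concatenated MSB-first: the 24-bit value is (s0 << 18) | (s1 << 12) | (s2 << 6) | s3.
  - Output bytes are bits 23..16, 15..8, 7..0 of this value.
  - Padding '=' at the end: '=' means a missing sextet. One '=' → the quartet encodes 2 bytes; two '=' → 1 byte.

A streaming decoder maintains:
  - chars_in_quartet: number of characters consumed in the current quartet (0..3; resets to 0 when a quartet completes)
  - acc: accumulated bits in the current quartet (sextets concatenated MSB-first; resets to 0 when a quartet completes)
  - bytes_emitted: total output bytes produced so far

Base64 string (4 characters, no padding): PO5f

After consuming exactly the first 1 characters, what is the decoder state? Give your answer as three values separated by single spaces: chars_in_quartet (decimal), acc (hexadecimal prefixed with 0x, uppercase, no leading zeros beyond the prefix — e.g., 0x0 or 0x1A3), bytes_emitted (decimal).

Answer: 1 0xF 0

Derivation:
After char 0 ('P'=15): chars_in_quartet=1 acc=0xF bytes_emitted=0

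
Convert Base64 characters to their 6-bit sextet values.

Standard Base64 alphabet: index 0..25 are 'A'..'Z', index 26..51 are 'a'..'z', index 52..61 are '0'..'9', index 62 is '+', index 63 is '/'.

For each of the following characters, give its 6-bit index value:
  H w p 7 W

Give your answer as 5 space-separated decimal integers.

Answer: 7 48 41 59 22

Derivation:
'H': A..Z range, ord('H') − ord('A') = 7
'w': a..z range, 26 + ord('w') − ord('a') = 48
'p': a..z range, 26 + ord('p') − ord('a') = 41
'7': 0..9 range, 52 + ord('7') − ord('0') = 59
'W': A..Z range, ord('W') − ord('A') = 22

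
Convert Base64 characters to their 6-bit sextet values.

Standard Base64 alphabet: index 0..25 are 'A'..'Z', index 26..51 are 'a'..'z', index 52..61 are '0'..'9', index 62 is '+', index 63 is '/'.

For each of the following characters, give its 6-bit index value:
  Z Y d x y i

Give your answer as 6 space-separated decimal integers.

Answer: 25 24 29 49 50 34

Derivation:
'Z': A..Z range, ord('Z') − ord('A') = 25
'Y': A..Z range, ord('Y') − ord('A') = 24
'd': a..z range, 26 + ord('d') − ord('a') = 29
'x': a..z range, 26 + ord('x') − ord('a') = 49
'y': a..z range, 26 + ord('y') − ord('a') = 50
'i': a..z range, 26 + ord('i') − ord('a') = 34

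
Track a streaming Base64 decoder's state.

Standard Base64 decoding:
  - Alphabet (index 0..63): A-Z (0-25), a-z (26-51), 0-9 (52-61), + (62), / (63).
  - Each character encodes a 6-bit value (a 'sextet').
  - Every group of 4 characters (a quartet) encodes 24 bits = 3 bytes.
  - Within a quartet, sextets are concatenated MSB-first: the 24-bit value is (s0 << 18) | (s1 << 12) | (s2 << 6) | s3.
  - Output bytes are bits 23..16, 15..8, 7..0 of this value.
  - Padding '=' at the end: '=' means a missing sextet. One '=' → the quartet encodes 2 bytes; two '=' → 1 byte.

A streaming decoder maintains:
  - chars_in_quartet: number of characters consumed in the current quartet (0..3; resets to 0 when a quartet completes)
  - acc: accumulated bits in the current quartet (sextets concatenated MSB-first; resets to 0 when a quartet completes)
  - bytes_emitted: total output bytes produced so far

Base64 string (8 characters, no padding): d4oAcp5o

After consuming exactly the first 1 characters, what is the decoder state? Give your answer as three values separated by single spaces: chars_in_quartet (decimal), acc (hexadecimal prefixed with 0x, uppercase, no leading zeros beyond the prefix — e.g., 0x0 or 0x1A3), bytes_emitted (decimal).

After char 0 ('d'=29): chars_in_quartet=1 acc=0x1D bytes_emitted=0

Answer: 1 0x1D 0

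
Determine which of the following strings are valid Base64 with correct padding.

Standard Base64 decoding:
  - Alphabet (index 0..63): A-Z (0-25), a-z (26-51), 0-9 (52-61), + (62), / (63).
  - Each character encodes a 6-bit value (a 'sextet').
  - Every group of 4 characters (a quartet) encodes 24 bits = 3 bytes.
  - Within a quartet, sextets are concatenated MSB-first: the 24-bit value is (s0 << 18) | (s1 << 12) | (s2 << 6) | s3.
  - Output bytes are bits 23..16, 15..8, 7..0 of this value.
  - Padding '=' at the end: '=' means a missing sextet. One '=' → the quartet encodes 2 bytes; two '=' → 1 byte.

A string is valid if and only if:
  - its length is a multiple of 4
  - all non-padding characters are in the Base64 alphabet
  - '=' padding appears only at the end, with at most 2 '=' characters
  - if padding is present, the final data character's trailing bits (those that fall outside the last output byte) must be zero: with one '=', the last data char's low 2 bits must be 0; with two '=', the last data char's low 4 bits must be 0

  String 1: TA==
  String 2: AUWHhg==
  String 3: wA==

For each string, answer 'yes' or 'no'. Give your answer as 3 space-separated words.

String 1: 'TA==' → valid
String 2: 'AUWHhg==' → valid
String 3: 'wA==' → valid

Answer: yes yes yes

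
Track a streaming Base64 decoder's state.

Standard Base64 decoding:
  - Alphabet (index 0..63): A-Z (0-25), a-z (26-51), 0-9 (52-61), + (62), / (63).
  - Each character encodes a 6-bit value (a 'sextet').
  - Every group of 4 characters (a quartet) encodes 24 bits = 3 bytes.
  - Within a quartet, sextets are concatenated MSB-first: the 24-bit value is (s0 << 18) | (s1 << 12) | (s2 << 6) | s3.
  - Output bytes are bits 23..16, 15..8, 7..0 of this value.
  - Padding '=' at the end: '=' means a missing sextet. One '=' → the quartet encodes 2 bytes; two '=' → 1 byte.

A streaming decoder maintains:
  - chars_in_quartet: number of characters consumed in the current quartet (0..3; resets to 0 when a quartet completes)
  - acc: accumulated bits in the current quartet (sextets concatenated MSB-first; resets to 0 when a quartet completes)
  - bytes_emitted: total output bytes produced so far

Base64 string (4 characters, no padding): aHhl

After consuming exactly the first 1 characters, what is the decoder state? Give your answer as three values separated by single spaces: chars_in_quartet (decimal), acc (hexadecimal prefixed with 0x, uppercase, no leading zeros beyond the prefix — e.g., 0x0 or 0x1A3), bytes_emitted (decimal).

Answer: 1 0x1A 0

Derivation:
After char 0 ('a'=26): chars_in_quartet=1 acc=0x1A bytes_emitted=0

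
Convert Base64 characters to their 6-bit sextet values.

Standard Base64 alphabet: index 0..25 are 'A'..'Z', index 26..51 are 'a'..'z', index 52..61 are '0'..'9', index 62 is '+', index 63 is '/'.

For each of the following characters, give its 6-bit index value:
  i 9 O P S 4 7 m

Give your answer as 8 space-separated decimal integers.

'i': a..z range, 26 + ord('i') − ord('a') = 34
'9': 0..9 range, 52 + ord('9') − ord('0') = 61
'O': A..Z range, ord('O') − ord('A') = 14
'P': A..Z range, ord('P') − ord('A') = 15
'S': A..Z range, ord('S') − ord('A') = 18
'4': 0..9 range, 52 + ord('4') − ord('0') = 56
'7': 0..9 range, 52 + ord('7') − ord('0') = 59
'm': a..z range, 26 + ord('m') − ord('a') = 38

Answer: 34 61 14 15 18 56 59 38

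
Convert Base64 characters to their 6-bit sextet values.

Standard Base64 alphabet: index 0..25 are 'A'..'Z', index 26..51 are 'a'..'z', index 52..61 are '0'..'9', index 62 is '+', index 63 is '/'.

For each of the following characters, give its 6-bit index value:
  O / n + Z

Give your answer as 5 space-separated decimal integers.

'O': A..Z range, ord('O') − ord('A') = 14
'/': index 63
'n': a..z range, 26 + ord('n') − ord('a') = 39
'+': index 62
'Z': A..Z range, ord('Z') − ord('A') = 25

Answer: 14 63 39 62 25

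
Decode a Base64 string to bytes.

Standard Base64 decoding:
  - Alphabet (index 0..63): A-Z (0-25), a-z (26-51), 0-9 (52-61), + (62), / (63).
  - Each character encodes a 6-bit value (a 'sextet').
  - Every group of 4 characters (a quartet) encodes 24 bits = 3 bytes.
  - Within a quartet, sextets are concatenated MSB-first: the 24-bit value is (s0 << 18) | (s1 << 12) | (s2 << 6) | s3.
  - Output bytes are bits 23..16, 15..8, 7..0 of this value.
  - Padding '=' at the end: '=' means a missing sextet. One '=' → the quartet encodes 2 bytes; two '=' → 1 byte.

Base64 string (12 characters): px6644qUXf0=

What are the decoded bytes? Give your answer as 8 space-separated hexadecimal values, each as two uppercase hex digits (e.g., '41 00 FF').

Answer: A7 1E BA E3 8A 94 5D FD

Derivation:
After char 0 ('p'=41): chars_in_quartet=1 acc=0x29 bytes_emitted=0
After char 1 ('x'=49): chars_in_quartet=2 acc=0xA71 bytes_emitted=0
After char 2 ('6'=58): chars_in_quartet=3 acc=0x29C7A bytes_emitted=0
After char 3 ('6'=58): chars_in_quartet=4 acc=0xA71EBA -> emit A7 1E BA, reset; bytes_emitted=3
After char 4 ('4'=56): chars_in_quartet=1 acc=0x38 bytes_emitted=3
After char 5 ('4'=56): chars_in_quartet=2 acc=0xE38 bytes_emitted=3
After char 6 ('q'=42): chars_in_quartet=3 acc=0x38E2A bytes_emitted=3
After char 7 ('U'=20): chars_in_quartet=4 acc=0xE38A94 -> emit E3 8A 94, reset; bytes_emitted=6
After char 8 ('X'=23): chars_in_quartet=1 acc=0x17 bytes_emitted=6
After char 9 ('f'=31): chars_in_quartet=2 acc=0x5DF bytes_emitted=6
After char 10 ('0'=52): chars_in_quartet=3 acc=0x177F4 bytes_emitted=6
Padding '=': partial quartet acc=0x177F4 -> emit 5D FD; bytes_emitted=8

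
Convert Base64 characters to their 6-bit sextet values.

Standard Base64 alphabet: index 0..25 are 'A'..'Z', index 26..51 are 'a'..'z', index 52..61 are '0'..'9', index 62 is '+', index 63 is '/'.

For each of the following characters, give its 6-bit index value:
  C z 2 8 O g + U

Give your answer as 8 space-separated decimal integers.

'C': A..Z range, ord('C') − ord('A') = 2
'z': a..z range, 26 + ord('z') − ord('a') = 51
'2': 0..9 range, 52 + ord('2') − ord('0') = 54
'8': 0..9 range, 52 + ord('8') − ord('0') = 60
'O': A..Z range, ord('O') − ord('A') = 14
'g': a..z range, 26 + ord('g') − ord('a') = 32
'+': index 62
'U': A..Z range, ord('U') − ord('A') = 20

Answer: 2 51 54 60 14 32 62 20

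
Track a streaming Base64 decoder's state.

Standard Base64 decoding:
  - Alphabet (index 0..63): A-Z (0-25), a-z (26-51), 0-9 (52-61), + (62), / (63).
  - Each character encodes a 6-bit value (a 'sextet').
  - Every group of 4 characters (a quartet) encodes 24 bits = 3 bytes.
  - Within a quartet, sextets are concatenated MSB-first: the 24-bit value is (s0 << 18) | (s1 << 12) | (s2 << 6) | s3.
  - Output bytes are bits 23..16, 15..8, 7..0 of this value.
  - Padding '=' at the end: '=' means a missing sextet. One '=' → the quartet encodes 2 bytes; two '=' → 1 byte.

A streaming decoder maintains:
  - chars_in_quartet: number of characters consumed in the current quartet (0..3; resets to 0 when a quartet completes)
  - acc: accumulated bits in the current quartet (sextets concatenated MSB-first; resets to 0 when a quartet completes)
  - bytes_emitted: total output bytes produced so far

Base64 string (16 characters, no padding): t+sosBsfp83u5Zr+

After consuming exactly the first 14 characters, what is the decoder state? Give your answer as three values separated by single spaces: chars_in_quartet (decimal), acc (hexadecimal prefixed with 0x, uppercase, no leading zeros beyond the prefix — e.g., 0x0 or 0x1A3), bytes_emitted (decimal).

After char 0 ('t'=45): chars_in_quartet=1 acc=0x2D bytes_emitted=0
After char 1 ('+'=62): chars_in_quartet=2 acc=0xB7E bytes_emitted=0
After char 2 ('s'=44): chars_in_quartet=3 acc=0x2DFAC bytes_emitted=0
After char 3 ('o'=40): chars_in_quartet=4 acc=0xB7EB28 -> emit B7 EB 28, reset; bytes_emitted=3
After char 4 ('s'=44): chars_in_quartet=1 acc=0x2C bytes_emitted=3
After char 5 ('B'=1): chars_in_quartet=2 acc=0xB01 bytes_emitted=3
After char 6 ('s'=44): chars_in_quartet=3 acc=0x2C06C bytes_emitted=3
After char 7 ('f'=31): chars_in_quartet=4 acc=0xB01B1F -> emit B0 1B 1F, reset; bytes_emitted=6
After char 8 ('p'=41): chars_in_quartet=1 acc=0x29 bytes_emitted=6
After char 9 ('8'=60): chars_in_quartet=2 acc=0xA7C bytes_emitted=6
After char 10 ('3'=55): chars_in_quartet=3 acc=0x29F37 bytes_emitted=6
After char 11 ('u'=46): chars_in_quartet=4 acc=0xA7CDEE -> emit A7 CD EE, reset; bytes_emitted=9
After char 12 ('5'=57): chars_in_quartet=1 acc=0x39 bytes_emitted=9
After char 13 ('Z'=25): chars_in_quartet=2 acc=0xE59 bytes_emitted=9

Answer: 2 0xE59 9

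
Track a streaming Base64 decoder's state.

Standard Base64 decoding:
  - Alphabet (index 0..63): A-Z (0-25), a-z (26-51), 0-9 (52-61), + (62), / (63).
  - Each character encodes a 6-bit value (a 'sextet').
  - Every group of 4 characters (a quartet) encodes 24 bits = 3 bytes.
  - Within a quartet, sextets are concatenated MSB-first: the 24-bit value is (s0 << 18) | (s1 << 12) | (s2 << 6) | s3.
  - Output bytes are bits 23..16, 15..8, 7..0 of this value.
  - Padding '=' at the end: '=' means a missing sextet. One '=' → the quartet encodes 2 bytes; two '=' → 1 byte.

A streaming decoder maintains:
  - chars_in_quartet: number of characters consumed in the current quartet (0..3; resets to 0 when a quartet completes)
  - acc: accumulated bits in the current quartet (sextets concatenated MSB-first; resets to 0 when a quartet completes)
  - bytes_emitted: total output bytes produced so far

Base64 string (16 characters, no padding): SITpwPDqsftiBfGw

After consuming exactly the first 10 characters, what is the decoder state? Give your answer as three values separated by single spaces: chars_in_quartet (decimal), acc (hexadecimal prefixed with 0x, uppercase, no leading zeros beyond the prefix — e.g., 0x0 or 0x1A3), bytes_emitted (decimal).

After char 0 ('S'=18): chars_in_quartet=1 acc=0x12 bytes_emitted=0
After char 1 ('I'=8): chars_in_quartet=2 acc=0x488 bytes_emitted=0
After char 2 ('T'=19): chars_in_quartet=3 acc=0x12213 bytes_emitted=0
After char 3 ('p'=41): chars_in_quartet=4 acc=0x4884E9 -> emit 48 84 E9, reset; bytes_emitted=3
After char 4 ('w'=48): chars_in_quartet=1 acc=0x30 bytes_emitted=3
After char 5 ('P'=15): chars_in_quartet=2 acc=0xC0F bytes_emitted=3
After char 6 ('D'=3): chars_in_quartet=3 acc=0x303C3 bytes_emitted=3
After char 7 ('q'=42): chars_in_quartet=4 acc=0xC0F0EA -> emit C0 F0 EA, reset; bytes_emitted=6
After char 8 ('s'=44): chars_in_quartet=1 acc=0x2C bytes_emitted=6
After char 9 ('f'=31): chars_in_quartet=2 acc=0xB1F bytes_emitted=6

Answer: 2 0xB1F 6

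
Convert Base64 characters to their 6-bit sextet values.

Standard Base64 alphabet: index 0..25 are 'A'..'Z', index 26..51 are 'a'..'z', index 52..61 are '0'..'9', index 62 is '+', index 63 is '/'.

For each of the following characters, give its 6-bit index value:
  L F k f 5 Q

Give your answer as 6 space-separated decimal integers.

Answer: 11 5 36 31 57 16

Derivation:
'L': A..Z range, ord('L') − ord('A') = 11
'F': A..Z range, ord('F') − ord('A') = 5
'k': a..z range, 26 + ord('k') − ord('a') = 36
'f': a..z range, 26 + ord('f') − ord('a') = 31
'5': 0..9 range, 52 + ord('5') − ord('0') = 57
'Q': A..Z range, ord('Q') − ord('A') = 16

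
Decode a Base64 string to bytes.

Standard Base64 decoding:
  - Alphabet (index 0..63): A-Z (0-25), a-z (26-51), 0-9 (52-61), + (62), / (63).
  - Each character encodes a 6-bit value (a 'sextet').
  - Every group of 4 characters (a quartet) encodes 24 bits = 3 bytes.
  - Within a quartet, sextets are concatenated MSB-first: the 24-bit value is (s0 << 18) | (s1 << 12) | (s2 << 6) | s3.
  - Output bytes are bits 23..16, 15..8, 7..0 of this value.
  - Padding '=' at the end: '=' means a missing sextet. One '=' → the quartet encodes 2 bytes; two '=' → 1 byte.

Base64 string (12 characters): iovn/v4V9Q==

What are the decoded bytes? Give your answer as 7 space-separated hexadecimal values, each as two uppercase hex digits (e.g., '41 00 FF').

Answer: 8A 8B E7 FE FE 15 F5

Derivation:
After char 0 ('i'=34): chars_in_quartet=1 acc=0x22 bytes_emitted=0
After char 1 ('o'=40): chars_in_quartet=2 acc=0x8A8 bytes_emitted=0
After char 2 ('v'=47): chars_in_quartet=3 acc=0x22A2F bytes_emitted=0
After char 3 ('n'=39): chars_in_quartet=4 acc=0x8A8BE7 -> emit 8A 8B E7, reset; bytes_emitted=3
After char 4 ('/'=63): chars_in_quartet=1 acc=0x3F bytes_emitted=3
After char 5 ('v'=47): chars_in_quartet=2 acc=0xFEF bytes_emitted=3
After char 6 ('4'=56): chars_in_quartet=3 acc=0x3FBF8 bytes_emitted=3
After char 7 ('V'=21): chars_in_quartet=4 acc=0xFEFE15 -> emit FE FE 15, reset; bytes_emitted=6
After char 8 ('9'=61): chars_in_quartet=1 acc=0x3D bytes_emitted=6
After char 9 ('Q'=16): chars_in_quartet=2 acc=0xF50 bytes_emitted=6
Padding '==': partial quartet acc=0xF50 -> emit F5; bytes_emitted=7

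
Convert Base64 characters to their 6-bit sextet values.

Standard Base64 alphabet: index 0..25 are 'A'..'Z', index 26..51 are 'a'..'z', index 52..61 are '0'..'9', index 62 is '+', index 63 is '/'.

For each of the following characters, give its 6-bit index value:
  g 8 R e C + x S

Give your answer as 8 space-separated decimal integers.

'g': a..z range, 26 + ord('g') − ord('a') = 32
'8': 0..9 range, 52 + ord('8') − ord('0') = 60
'R': A..Z range, ord('R') − ord('A') = 17
'e': a..z range, 26 + ord('e') − ord('a') = 30
'C': A..Z range, ord('C') − ord('A') = 2
'+': index 62
'x': a..z range, 26 + ord('x') − ord('a') = 49
'S': A..Z range, ord('S') − ord('A') = 18

Answer: 32 60 17 30 2 62 49 18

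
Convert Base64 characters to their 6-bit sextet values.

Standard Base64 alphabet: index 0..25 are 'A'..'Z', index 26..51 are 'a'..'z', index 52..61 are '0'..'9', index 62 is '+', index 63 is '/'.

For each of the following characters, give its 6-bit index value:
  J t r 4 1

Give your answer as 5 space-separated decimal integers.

Answer: 9 45 43 56 53

Derivation:
'J': A..Z range, ord('J') − ord('A') = 9
't': a..z range, 26 + ord('t') − ord('a') = 45
'r': a..z range, 26 + ord('r') − ord('a') = 43
'4': 0..9 range, 52 + ord('4') − ord('0') = 56
'1': 0..9 range, 52 + ord('1') − ord('0') = 53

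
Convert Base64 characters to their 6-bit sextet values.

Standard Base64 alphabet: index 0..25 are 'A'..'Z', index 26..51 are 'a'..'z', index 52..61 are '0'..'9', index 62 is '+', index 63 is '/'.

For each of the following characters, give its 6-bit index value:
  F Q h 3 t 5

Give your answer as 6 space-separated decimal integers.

'F': A..Z range, ord('F') − ord('A') = 5
'Q': A..Z range, ord('Q') − ord('A') = 16
'h': a..z range, 26 + ord('h') − ord('a') = 33
'3': 0..9 range, 52 + ord('3') − ord('0') = 55
't': a..z range, 26 + ord('t') − ord('a') = 45
'5': 0..9 range, 52 + ord('5') − ord('0') = 57

Answer: 5 16 33 55 45 57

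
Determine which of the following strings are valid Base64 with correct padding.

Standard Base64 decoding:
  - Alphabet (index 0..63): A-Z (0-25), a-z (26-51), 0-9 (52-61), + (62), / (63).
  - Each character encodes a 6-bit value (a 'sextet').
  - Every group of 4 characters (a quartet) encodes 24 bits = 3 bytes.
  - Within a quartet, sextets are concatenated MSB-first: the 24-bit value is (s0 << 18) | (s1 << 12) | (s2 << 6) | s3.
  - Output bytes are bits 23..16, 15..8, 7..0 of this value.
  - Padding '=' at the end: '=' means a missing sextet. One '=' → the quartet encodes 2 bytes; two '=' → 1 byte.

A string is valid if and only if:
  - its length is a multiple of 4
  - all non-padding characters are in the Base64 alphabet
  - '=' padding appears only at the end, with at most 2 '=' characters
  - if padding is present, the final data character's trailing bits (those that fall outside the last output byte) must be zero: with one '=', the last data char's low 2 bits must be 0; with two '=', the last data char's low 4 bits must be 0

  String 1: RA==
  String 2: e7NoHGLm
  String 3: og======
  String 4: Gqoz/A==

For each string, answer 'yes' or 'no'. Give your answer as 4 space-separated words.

String 1: 'RA==' → valid
String 2: 'e7NoHGLm' → valid
String 3: 'og======' → invalid (6 pad chars (max 2))
String 4: 'Gqoz/A==' → valid

Answer: yes yes no yes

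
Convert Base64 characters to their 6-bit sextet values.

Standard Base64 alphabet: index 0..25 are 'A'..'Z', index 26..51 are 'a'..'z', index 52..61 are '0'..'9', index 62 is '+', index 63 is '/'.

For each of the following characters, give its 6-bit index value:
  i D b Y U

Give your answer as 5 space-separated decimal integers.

Answer: 34 3 27 24 20

Derivation:
'i': a..z range, 26 + ord('i') − ord('a') = 34
'D': A..Z range, ord('D') − ord('A') = 3
'b': a..z range, 26 + ord('b') − ord('a') = 27
'Y': A..Z range, ord('Y') − ord('A') = 24
'U': A..Z range, ord('U') − ord('A') = 20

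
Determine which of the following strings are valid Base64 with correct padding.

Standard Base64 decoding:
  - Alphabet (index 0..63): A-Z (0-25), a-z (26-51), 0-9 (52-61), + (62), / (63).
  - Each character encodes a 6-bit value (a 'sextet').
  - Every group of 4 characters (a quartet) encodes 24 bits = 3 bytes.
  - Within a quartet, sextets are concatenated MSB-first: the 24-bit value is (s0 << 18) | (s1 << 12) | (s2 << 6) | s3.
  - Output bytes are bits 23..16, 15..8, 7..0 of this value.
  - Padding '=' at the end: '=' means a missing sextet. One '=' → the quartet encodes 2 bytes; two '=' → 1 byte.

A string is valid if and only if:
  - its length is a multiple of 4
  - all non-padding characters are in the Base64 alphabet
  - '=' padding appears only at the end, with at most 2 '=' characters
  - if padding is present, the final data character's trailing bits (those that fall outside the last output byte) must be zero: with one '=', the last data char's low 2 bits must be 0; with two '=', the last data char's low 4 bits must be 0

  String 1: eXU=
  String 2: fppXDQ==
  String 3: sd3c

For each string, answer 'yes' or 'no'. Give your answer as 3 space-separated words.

Answer: yes yes yes

Derivation:
String 1: 'eXU=' → valid
String 2: 'fppXDQ==' → valid
String 3: 'sd3c' → valid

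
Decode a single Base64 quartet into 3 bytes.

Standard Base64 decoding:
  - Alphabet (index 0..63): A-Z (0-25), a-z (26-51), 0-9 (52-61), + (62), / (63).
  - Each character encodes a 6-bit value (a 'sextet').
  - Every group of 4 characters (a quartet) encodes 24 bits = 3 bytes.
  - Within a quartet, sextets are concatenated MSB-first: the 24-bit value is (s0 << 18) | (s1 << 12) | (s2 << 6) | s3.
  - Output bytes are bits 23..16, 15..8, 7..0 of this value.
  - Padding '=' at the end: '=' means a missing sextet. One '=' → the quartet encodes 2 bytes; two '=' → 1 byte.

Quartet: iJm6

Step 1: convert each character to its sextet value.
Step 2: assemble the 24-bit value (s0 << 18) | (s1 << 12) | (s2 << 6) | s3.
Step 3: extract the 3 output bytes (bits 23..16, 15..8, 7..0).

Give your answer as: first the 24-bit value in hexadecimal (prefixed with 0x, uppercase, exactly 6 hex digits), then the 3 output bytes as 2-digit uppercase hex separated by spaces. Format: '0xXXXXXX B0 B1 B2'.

Answer: 0x8899BA 88 99 BA

Derivation:
Sextets: i=34, J=9, m=38, 6=58
24-bit: (34<<18) | (9<<12) | (38<<6) | 58
      = 0x880000 | 0x009000 | 0x000980 | 0x00003A
      = 0x8899BA
Bytes: (v>>16)&0xFF=88, (v>>8)&0xFF=99, v&0xFF=BA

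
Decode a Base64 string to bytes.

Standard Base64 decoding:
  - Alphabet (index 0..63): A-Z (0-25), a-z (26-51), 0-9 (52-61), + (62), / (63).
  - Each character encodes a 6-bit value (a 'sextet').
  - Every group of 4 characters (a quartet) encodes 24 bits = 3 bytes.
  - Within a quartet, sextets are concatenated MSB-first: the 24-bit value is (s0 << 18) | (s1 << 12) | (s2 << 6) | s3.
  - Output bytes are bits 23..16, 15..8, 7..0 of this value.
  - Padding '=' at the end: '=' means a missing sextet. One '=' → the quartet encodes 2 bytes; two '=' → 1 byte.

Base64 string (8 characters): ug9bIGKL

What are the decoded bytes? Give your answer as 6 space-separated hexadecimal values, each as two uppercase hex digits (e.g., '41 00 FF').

After char 0 ('u'=46): chars_in_quartet=1 acc=0x2E bytes_emitted=0
After char 1 ('g'=32): chars_in_quartet=2 acc=0xBA0 bytes_emitted=0
After char 2 ('9'=61): chars_in_quartet=3 acc=0x2E83D bytes_emitted=0
After char 3 ('b'=27): chars_in_quartet=4 acc=0xBA0F5B -> emit BA 0F 5B, reset; bytes_emitted=3
After char 4 ('I'=8): chars_in_quartet=1 acc=0x8 bytes_emitted=3
After char 5 ('G'=6): chars_in_quartet=2 acc=0x206 bytes_emitted=3
After char 6 ('K'=10): chars_in_quartet=3 acc=0x818A bytes_emitted=3
After char 7 ('L'=11): chars_in_quartet=4 acc=0x20628B -> emit 20 62 8B, reset; bytes_emitted=6

Answer: BA 0F 5B 20 62 8B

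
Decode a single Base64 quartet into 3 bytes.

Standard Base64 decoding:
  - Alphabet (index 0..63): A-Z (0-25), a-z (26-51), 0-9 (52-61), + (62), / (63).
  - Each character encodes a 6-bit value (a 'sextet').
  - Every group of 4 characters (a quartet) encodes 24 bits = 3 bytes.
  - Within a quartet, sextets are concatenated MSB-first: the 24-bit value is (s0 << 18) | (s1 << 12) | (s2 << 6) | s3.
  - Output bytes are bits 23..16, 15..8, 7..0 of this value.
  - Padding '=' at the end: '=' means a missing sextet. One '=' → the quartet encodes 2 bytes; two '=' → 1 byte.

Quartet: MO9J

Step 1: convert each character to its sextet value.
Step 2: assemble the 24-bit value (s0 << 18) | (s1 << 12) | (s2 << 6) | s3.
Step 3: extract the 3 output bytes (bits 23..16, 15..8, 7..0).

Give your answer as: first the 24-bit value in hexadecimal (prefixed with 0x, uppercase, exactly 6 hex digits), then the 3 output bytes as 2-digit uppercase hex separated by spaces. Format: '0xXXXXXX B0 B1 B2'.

Sextets: M=12, O=14, 9=61, J=9
24-bit: (12<<18) | (14<<12) | (61<<6) | 9
      = 0x300000 | 0x00E000 | 0x000F40 | 0x000009
      = 0x30EF49
Bytes: (v>>16)&0xFF=30, (v>>8)&0xFF=EF, v&0xFF=49

Answer: 0x30EF49 30 EF 49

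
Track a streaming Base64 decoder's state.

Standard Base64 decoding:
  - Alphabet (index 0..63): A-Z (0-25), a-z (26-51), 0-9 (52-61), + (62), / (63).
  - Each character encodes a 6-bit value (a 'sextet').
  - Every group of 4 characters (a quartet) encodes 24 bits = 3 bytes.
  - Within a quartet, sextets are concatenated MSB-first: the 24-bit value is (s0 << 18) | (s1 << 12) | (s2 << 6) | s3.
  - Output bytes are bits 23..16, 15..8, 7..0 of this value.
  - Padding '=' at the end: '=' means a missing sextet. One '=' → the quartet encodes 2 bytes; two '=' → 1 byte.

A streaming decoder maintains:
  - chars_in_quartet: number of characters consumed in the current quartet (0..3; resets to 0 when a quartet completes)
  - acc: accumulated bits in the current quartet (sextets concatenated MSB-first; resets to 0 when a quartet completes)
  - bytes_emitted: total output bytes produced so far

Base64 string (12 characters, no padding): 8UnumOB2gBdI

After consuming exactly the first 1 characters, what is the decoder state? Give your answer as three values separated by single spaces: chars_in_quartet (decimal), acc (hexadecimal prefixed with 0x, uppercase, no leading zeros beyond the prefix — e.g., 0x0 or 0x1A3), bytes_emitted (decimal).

Answer: 1 0x3C 0

Derivation:
After char 0 ('8'=60): chars_in_quartet=1 acc=0x3C bytes_emitted=0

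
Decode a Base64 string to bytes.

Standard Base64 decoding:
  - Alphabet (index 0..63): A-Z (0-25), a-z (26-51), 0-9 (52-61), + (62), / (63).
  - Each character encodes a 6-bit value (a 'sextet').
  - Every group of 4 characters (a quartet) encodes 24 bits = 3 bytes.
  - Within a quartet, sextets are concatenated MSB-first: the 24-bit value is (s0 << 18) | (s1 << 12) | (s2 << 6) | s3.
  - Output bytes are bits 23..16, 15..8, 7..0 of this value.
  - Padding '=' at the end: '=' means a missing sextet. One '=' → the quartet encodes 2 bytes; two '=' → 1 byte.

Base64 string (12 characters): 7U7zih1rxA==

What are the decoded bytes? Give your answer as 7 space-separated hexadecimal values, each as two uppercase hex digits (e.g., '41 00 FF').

After char 0 ('7'=59): chars_in_quartet=1 acc=0x3B bytes_emitted=0
After char 1 ('U'=20): chars_in_quartet=2 acc=0xED4 bytes_emitted=0
After char 2 ('7'=59): chars_in_quartet=3 acc=0x3B53B bytes_emitted=0
After char 3 ('z'=51): chars_in_quartet=4 acc=0xED4EF3 -> emit ED 4E F3, reset; bytes_emitted=3
After char 4 ('i'=34): chars_in_quartet=1 acc=0x22 bytes_emitted=3
After char 5 ('h'=33): chars_in_quartet=2 acc=0x8A1 bytes_emitted=3
After char 6 ('1'=53): chars_in_quartet=3 acc=0x22875 bytes_emitted=3
After char 7 ('r'=43): chars_in_quartet=4 acc=0x8A1D6B -> emit 8A 1D 6B, reset; bytes_emitted=6
After char 8 ('x'=49): chars_in_quartet=1 acc=0x31 bytes_emitted=6
After char 9 ('A'=0): chars_in_quartet=2 acc=0xC40 bytes_emitted=6
Padding '==': partial quartet acc=0xC40 -> emit C4; bytes_emitted=7

Answer: ED 4E F3 8A 1D 6B C4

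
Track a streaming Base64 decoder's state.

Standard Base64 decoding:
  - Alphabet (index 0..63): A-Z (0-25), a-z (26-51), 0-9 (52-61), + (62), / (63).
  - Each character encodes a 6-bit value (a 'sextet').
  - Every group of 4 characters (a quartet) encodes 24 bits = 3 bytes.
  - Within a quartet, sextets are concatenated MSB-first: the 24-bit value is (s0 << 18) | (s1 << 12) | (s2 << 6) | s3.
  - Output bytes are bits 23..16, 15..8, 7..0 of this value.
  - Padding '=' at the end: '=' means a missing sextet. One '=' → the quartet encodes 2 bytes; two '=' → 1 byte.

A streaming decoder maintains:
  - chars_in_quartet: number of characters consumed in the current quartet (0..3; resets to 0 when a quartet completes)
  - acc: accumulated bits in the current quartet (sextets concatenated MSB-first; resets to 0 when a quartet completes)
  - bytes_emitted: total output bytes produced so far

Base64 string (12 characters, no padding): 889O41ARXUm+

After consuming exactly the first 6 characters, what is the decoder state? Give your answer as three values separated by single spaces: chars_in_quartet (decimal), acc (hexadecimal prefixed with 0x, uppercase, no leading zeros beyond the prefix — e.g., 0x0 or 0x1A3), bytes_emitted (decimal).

After char 0 ('8'=60): chars_in_quartet=1 acc=0x3C bytes_emitted=0
After char 1 ('8'=60): chars_in_quartet=2 acc=0xF3C bytes_emitted=0
After char 2 ('9'=61): chars_in_quartet=3 acc=0x3CF3D bytes_emitted=0
After char 3 ('O'=14): chars_in_quartet=4 acc=0xF3CF4E -> emit F3 CF 4E, reset; bytes_emitted=3
After char 4 ('4'=56): chars_in_quartet=1 acc=0x38 bytes_emitted=3
After char 5 ('1'=53): chars_in_quartet=2 acc=0xE35 bytes_emitted=3

Answer: 2 0xE35 3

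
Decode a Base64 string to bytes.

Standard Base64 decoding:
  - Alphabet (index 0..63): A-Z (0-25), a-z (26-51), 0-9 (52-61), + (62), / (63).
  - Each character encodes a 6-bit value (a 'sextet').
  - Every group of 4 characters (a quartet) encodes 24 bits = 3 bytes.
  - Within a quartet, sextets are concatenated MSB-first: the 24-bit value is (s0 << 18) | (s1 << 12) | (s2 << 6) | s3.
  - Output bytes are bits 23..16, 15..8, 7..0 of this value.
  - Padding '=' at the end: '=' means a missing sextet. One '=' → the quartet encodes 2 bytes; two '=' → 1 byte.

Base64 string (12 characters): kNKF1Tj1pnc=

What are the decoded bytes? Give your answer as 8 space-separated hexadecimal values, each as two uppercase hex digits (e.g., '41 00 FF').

Answer: 90 D2 85 D5 38 F5 A6 77

Derivation:
After char 0 ('k'=36): chars_in_quartet=1 acc=0x24 bytes_emitted=0
After char 1 ('N'=13): chars_in_quartet=2 acc=0x90D bytes_emitted=0
After char 2 ('K'=10): chars_in_quartet=3 acc=0x2434A bytes_emitted=0
After char 3 ('F'=5): chars_in_quartet=4 acc=0x90D285 -> emit 90 D2 85, reset; bytes_emitted=3
After char 4 ('1'=53): chars_in_quartet=1 acc=0x35 bytes_emitted=3
After char 5 ('T'=19): chars_in_quartet=2 acc=0xD53 bytes_emitted=3
After char 6 ('j'=35): chars_in_quartet=3 acc=0x354E3 bytes_emitted=3
After char 7 ('1'=53): chars_in_quartet=4 acc=0xD538F5 -> emit D5 38 F5, reset; bytes_emitted=6
After char 8 ('p'=41): chars_in_quartet=1 acc=0x29 bytes_emitted=6
After char 9 ('n'=39): chars_in_quartet=2 acc=0xA67 bytes_emitted=6
After char 10 ('c'=28): chars_in_quartet=3 acc=0x299DC bytes_emitted=6
Padding '=': partial quartet acc=0x299DC -> emit A6 77; bytes_emitted=8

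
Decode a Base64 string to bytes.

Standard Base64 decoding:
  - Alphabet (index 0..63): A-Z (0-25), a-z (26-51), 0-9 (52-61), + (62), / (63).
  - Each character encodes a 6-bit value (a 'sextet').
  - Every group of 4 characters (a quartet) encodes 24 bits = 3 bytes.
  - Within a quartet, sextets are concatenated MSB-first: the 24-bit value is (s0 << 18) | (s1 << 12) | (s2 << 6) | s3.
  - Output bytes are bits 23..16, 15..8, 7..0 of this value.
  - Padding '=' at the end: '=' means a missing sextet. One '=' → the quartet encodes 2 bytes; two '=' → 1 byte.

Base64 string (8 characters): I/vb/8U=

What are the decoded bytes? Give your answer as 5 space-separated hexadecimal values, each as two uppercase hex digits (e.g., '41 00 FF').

Answer: 23 FB DB FF C5

Derivation:
After char 0 ('I'=8): chars_in_quartet=1 acc=0x8 bytes_emitted=0
After char 1 ('/'=63): chars_in_quartet=2 acc=0x23F bytes_emitted=0
After char 2 ('v'=47): chars_in_quartet=3 acc=0x8FEF bytes_emitted=0
After char 3 ('b'=27): chars_in_quartet=4 acc=0x23FBDB -> emit 23 FB DB, reset; bytes_emitted=3
After char 4 ('/'=63): chars_in_quartet=1 acc=0x3F bytes_emitted=3
After char 5 ('8'=60): chars_in_quartet=2 acc=0xFFC bytes_emitted=3
After char 6 ('U'=20): chars_in_quartet=3 acc=0x3FF14 bytes_emitted=3
Padding '=': partial quartet acc=0x3FF14 -> emit FF C5; bytes_emitted=5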